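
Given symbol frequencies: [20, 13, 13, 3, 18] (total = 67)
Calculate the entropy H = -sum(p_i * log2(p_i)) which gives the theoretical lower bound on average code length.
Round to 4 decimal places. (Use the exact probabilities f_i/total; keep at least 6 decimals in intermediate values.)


Per-symbol terms -p_i * log2(p_i) with p_i = f_i/67:
  p = 20/67 = 0.298507: log2(p) = -1.744161, -p*log2(p) = 0.520645
  p = 13/67 = 0.194030: log2(p) = -2.365649, -p*log2(p) = 0.459007
  p = 13/67 = 0.194030: log2(p) = -2.365649, -p*log2(p) = 0.459007
  p = 3/67 = 0.044776: log2(p) = -4.481127, -p*log2(p) = 0.200647
  p = 18/67 = 0.268657: log2(p) = -1.896164, -p*log2(p) = 0.509417
H = 0.520645 + 0.459007 + 0.459007 + 0.200647 + 0.509417 = 2.148723

H = 2.1487 bits/symbol


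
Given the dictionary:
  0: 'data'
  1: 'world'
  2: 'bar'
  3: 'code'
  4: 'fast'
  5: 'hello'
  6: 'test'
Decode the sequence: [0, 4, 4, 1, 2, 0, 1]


Look up each index in the dictionary:
  0 -> 'data'
  4 -> 'fast'
  4 -> 'fast'
  1 -> 'world'
  2 -> 'bar'
  0 -> 'data'
  1 -> 'world'

Decoded: "data fast fast world bar data world"


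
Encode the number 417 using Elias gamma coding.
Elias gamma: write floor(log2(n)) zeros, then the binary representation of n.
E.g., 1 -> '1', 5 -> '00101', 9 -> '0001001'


num_bits = floor(log2(417)) + 1 = 9
leading_zeros = num_bits - 1 = 8
binary(417) = 110100001

Elias gamma(417) = '00000000' + '110100001' = 00000000110100001 (17 bits)


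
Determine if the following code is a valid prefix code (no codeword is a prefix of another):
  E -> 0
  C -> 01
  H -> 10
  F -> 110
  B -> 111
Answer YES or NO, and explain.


Checking each pair (does one codeword prefix another?):
  E='0' vs C='01': prefix -- VIOLATION

NO -- this is NOT a valid prefix code. E (0) is a prefix of C (01).


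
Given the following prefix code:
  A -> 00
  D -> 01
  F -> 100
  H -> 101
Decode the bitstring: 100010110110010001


Decoding step by step:
Bits 100 -> F
Bits 01 -> D
Bits 01 -> D
Bits 101 -> H
Bits 100 -> F
Bits 100 -> F
Bits 01 -> D


Decoded message: FDDHFFD


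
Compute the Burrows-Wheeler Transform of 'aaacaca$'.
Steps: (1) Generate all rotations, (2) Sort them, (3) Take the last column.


Rotations (sorted):
  0: $aaacaca -> last char: a
  1: a$aaacac -> last char: c
  2: aaacaca$ -> last char: $
  3: aacaca$a -> last char: a
  4: aca$aaac -> last char: c
  5: acaca$aa -> last char: a
  6: ca$aaaca -> last char: a
  7: caca$aaa -> last char: a


BWT = ac$acaaa


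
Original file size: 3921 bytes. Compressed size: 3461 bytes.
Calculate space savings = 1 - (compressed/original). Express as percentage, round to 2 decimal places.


ratio = compressed/original = 3461/3921 = 0.882683
savings = 1 - ratio = 1 - 0.882683 = 0.117317
as a percentage: 0.117317 * 100 = 11.73%

Space savings = 1 - 3461/3921 = 11.73%


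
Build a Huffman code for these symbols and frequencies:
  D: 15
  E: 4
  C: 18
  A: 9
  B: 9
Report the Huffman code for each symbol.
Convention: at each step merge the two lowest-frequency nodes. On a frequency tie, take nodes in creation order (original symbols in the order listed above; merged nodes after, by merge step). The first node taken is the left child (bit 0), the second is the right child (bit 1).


Huffman tree construction:
Step 1: Merge E(4) + A(9) = 13
Step 2: Merge B(9) + (E+A)(13) = 22
Step 3: Merge D(15) + C(18) = 33
Step 4: Merge (B+(E+A))(22) + (D+C)(33) = 55
Read each symbol's code off the tree from the root (left child = 0, right child = 1).

Codes:
  D: 10 (length 2)
  E: 010 (length 3)
  C: 11 (length 2)
  A: 011 (length 3)
  B: 00 (length 2)
Average code length: 123/55 = 2.2364 bits/symbol


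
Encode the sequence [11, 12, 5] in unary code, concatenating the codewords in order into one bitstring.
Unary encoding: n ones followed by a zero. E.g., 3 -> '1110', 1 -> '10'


Encode each number as n ones followed by a terminating 0:
  11 -> 111111111110 (12 bits)
  12 -> 1111111111110 (13 bits)
  5 -> 111110 (6 bits)
Total length = 12 + 13 + 6 = 31 bits.

Unary([11, 12, 5]) = 1111111111101111111111110111110 (31 bits)


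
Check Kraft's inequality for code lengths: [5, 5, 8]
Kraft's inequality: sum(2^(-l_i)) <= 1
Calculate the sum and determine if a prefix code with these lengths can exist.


Sum = 2^(-5) + 2^(-5) + 2^(-8)
    = 0.03125 + 0.03125 + 0.00390625
    = 17/256 = 0.06640625
Since 0.06640625 <= 1, Kraft's inequality IS satisfied.
A prefix code with these lengths CAN exist.

Kraft sum = 0.06640625. Satisfied.


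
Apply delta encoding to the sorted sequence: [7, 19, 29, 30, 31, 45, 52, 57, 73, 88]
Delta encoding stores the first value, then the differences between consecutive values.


First value: 7
Deltas:
  19 - 7 = 12
  29 - 19 = 10
  30 - 29 = 1
  31 - 30 = 1
  45 - 31 = 14
  52 - 45 = 7
  57 - 52 = 5
  73 - 57 = 16
  88 - 73 = 15


Delta encoded: [7, 12, 10, 1, 1, 14, 7, 5, 16, 15]


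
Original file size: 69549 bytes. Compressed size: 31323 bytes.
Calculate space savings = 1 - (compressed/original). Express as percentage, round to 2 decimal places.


ratio = compressed/original = 31323/69549 = 0.450373
savings = 1 - ratio = 1 - 0.450373 = 0.549627
as a percentage: 0.549627 * 100 = 54.96%

Space savings = 1 - 31323/69549 = 54.96%


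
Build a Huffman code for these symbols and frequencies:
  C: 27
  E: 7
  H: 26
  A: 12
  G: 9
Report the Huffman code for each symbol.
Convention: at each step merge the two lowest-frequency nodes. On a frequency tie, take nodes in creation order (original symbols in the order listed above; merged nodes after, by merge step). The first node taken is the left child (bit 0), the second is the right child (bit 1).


Huffman tree construction:
Step 1: Merge E(7) + G(9) = 16
Step 2: Merge A(12) + (E+G)(16) = 28
Step 3: Merge H(26) + C(27) = 53
Step 4: Merge (A+(E+G))(28) + (H+C)(53) = 81
Read each symbol's code off the tree from the root (left child = 0, right child = 1).

Codes:
  C: 11 (length 2)
  E: 010 (length 3)
  H: 10 (length 2)
  A: 00 (length 2)
  G: 011 (length 3)
Average code length: 178/81 = 2.1975 bits/symbol


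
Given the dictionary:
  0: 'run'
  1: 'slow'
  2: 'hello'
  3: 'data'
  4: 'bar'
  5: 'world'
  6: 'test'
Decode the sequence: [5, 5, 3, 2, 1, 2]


Look up each index in the dictionary:
  5 -> 'world'
  5 -> 'world'
  3 -> 'data'
  2 -> 'hello'
  1 -> 'slow'
  2 -> 'hello'

Decoded: "world world data hello slow hello"


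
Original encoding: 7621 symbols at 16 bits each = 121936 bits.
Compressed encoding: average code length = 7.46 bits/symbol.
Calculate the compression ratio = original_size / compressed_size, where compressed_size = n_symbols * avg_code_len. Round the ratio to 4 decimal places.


original_size = n_symbols * orig_bits = 7621 * 16 = 121936 bits
compressed_size = n_symbols * avg_code_len = 7621 * 7.46 = 56852.66 bits
ratio = original_size / compressed_size = 121936 / 56852.66 = 2.1448

Compression ratio = 2.1448


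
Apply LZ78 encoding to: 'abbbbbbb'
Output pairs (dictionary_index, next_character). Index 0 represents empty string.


LZ78 encoding steps:
Dictionary: {0: ''}
Step 1: w='' (idx 0), next='a' -> output (0, 'a'), add 'a' as idx 1
Step 2: w='' (idx 0), next='b' -> output (0, 'b'), add 'b' as idx 2
Step 3: w='b' (idx 2), next='b' -> output (2, 'b'), add 'bb' as idx 3
Step 4: w='bb' (idx 3), next='b' -> output (3, 'b'), add 'bbb' as idx 4
Step 5: w='b' (idx 2), end of input -> output (2, '')


Encoded: [(0, 'a'), (0, 'b'), (2, 'b'), (3, 'b'), (2, '')]


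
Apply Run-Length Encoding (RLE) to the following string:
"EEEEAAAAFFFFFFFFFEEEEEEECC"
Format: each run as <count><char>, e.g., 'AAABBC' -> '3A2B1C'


Scanning runs left to right:
  i=0: run of 'E' x 4 -> '4E'
  i=4: run of 'A' x 4 -> '4A'
  i=8: run of 'F' x 9 -> '9F'
  i=17: run of 'E' x 7 -> '7E'
  i=24: run of 'C' x 2 -> '2C'

RLE = 4E4A9F7E2C


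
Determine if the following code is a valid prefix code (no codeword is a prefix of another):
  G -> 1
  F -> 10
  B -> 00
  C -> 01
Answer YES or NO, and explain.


Checking each pair (does one codeword prefix another?):
  G='1' vs F='10': prefix -- VIOLATION

NO -- this is NOT a valid prefix code. G (1) is a prefix of F (10).


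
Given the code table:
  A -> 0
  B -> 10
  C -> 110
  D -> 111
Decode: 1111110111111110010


Decoding:
111 -> D
111 -> D
0 -> A
111 -> D
111 -> D
110 -> C
0 -> A
10 -> B


Result: DDADDCAB


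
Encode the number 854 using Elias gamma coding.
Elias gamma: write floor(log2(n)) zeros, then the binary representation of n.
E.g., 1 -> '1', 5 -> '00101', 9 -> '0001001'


num_bits = floor(log2(854)) + 1 = 10
leading_zeros = num_bits - 1 = 9
binary(854) = 1101010110

Elias gamma(854) = '000000000' + '1101010110' = 0000000001101010110 (19 bits)


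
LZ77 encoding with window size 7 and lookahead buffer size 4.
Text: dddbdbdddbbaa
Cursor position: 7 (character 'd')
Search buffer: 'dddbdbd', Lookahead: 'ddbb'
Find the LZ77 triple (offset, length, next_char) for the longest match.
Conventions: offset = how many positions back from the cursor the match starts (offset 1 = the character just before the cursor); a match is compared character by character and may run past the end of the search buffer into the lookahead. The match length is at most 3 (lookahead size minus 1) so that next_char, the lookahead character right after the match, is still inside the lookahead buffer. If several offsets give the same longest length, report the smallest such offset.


Try each offset into the search buffer:
  offset=1 (pos 6, char 'd'): match length 2
  offset=2 (pos 5, char 'b'): match length 0
  offset=3 (pos 4, char 'd'): match length 1
  offset=4 (pos 3, char 'b'): match length 0
  offset=5 (pos 2, char 'd'): match length 1
  offset=6 (pos 1, char 'd'): match length 3
  offset=7 (pos 0, char 'd'): match length 2
Longest match has length 3 at offset 6.
next_char = character at position 7 + 3 = 10 -> 'b'

Best match: offset=6, length=3 (matching 'ddb' starting at position 1)
LZ77 triple: (6, 3, 'b')


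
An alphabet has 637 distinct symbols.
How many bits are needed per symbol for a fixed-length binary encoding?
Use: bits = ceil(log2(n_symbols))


log2(637) = 9.3151
Bracket: 2^9 = 512 < 637 <= 2^10 = 1024
So ceil(log2(637)) = 10

bits = ceil(log2(637)) = ceil(9.3151) = 10 bits


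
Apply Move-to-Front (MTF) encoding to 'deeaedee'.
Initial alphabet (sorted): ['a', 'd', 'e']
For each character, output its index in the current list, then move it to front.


MTF encoding:
'd': index 1 in ['a', 'd', 'e'] -> ['d', 'a', 'e']
'e': index 2 in ['d', 'a', 'e'] -> ['e', 'd', 'a']
'e': index 0 in ['e', 'd', 'a'] -> ['e', 'd', 'a']
'a': index 2 in ['e', 'd', 'a'] -> ['a', 'e', 'd']
'e': index 1 in ['a', 'e', 'd'] -> ['e', 'a', 'd']
'd': index 2 in ['e', 'a', 'd'] -> ['d', 'e', 'a']
'e': index 1 in ['d', 'e', 'a'] -> ['e', 'd', 'a']
'e': index 0 in ['e', 'd', 'a'] -> ['e', 'd', 'a']


Output: [1, 2, 0, 2, 1, 2, 1, 0]


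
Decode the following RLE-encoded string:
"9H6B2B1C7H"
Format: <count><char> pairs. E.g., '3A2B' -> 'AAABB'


Expanding each <count><char> pair:
  9H -> 'HHHHHHHHH'
  6B -> 'BBBBBB'
  2B -> 'BB'
  1C -> 'C'
  7H -> 'HHHHHHH'

Decoded = HHHHHHHHHBBBBBBBBCHHHHHHH


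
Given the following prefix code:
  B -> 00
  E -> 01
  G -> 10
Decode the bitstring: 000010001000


Decoding step by step:
Bits 00 -> B
Bits 00 -> B
Bits 10 -> G
Bits 00 -> B
Bits 10 -> G
Bits 00 -> B


Decoded message: BBGBGB


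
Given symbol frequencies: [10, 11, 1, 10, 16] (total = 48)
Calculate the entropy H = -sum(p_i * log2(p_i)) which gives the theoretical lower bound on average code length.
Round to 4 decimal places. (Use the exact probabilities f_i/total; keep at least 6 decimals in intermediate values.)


Per-symbol terms -p_i * log2(p_i) with p_i = f_i/48:
  p = 10/48 = 0.208333: log2(p) = -2.263034, -p*log2(p) = 0.471466
  p = 11/48 = 0.229167: log2(p) = -2.125531, -p*log2(p) = 0.487101
  p = 1/48 = 0.020833: log2(p) = -5.584963, -p*log2(p) = 0.116353
  p = 10/48 = 0.208333: log2(p) = -2.263034, -p*log2(p) = 0.471466
  p = 16/48 = 0.333333: log2(p) = -1.584963, -p*log2(p) = 0.528321
H = 0.471466 + 0.487101 + 0.116353 + 0.471466 + 0.528321 = 2.074707

H = 2.0747 bits/symbol


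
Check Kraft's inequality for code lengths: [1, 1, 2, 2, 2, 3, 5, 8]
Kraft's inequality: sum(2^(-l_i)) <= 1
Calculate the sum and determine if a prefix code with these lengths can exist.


Sum = 2^(-1) + 2^(-1) + 2^(-2) + 2^(-2) + 2^(-2) + 2^(-3) + 2^(-5) + 2^(-8)
    = 0.5 + 0.5 + 0.25 + 0.25 + 0.25 + 0.125 + 0.03125 + 0.00390625
    = 489/256 = 1.91015625
Since 1.91015625 > 1, Kraft's inequality is NOT satisfied.
A prefix code with these lengths CANNOT exist.

Kraft sum = 1.91015625. Not satisfied.


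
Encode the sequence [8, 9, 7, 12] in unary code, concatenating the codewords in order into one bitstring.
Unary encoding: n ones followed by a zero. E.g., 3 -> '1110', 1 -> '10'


Encode each number as n ones followed by a terminating 0:
  8 -> 111111110 (9 bits)
  9 -> 1111111110 (10 bits)
  7 -> 11111110 (8 bits)
  12 -> 1111111111110 (13 bits)
Total length = 9 + 10 + 8 + 13 = 40 bits.

Unary([8, 9, 7, 12]) = 1111111101111111110111111101111111111110 (40 bits)


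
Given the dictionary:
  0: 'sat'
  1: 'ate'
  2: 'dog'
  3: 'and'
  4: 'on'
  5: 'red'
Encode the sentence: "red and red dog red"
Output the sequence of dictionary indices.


Look up each word in the dictionary:
  'red' -> 5
  'and' -> 3
  'red' -> 5
  'dog' -> 2
  'red' -> 5

Encoded: [5, 3, 5, 2, 5]


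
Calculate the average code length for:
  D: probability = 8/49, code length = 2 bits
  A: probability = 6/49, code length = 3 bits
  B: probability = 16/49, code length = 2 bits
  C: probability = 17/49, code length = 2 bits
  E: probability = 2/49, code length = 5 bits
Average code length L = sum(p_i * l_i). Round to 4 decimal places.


Weighted contributions p_i * l_i:
  D: (8/49) * 2 = 16/49
  A: (6/49) * 3 = 18/49
  B: (16/49) * 2 = 32/49
  C: (17/49) * 2 = 34/49
  E: (2/49) * 5 = 10/49
Sum = (16 + 18 + 32 + 34 + 10)/49 = 110/49

L = 110/49 = 2.2449 bits/symbol


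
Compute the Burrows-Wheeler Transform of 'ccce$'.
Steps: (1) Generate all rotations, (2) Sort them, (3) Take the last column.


Rotations (sorted):
  0: $ccce -> last char: e
  1: ccce$ -> last char: $
  2: cce$c -> last char: c
  3: ce$cc -> last char: c
  4: e$ccc -> last char: c


BWT = e$ccc


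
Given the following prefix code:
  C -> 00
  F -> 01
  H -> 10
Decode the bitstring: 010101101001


Decoding step by step:
Bits 01 -> F
Bits 01 -> F
Bits 01 -> F
Bits 10 -> H
Bits 10 -> H
Bits 01 -> F


Decoded message: FFFHHF


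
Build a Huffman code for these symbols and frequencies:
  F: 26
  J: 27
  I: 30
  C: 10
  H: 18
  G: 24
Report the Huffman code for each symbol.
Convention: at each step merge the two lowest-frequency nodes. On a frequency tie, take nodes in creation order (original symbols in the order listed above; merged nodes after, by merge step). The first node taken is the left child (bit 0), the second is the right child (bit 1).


Huffman tree construction:
Step 1: Merge C(10) + H(18) = 28
Step 2: Merge G(24) + F(26) = 50
Step 3: Merge J(27) + (C+H)(28) = 55
Step 4: Merge I(30) + (G+F)(50) = 80
Step 5: Merge (J+(C+H))(55) + (I+(G+F))(80) = 135
Read each symbol's code off the tree from the root (left child = 0, right child = 1).

Codes:
  F: 111 (length 3)
  J: 00 (length 2)
  I: 10 (length 2)
  C: 010 (length 3)
  H: 011 (length 3)
  G: 110 (length 3)
Average code length: 348/135 = 2.5778 bits/symbol


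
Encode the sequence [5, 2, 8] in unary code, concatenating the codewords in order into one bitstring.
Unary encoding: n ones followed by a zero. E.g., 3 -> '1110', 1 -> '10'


Encode each number as n ones followed by a terminating 0:
  5 -> 111110 (6 bits)
  2 -> 110 (3 bits)
  8 -> 111111110 (9 bits)
Total length = 6 + 3 + 9 = 18 bits.

Unary([5, 2, 8]) = 111110110111111110 (18 bits)


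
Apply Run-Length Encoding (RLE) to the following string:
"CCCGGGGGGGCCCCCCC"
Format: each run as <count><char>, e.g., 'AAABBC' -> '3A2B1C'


Scanning runs left to right:
  i=0: run of 'C' x 3 -> '3C'
  i=3: run of 'G' x 7 -> '7G'
  i=10: run of 'C' x 7 -> '7C'

RLE = 3C7G7C


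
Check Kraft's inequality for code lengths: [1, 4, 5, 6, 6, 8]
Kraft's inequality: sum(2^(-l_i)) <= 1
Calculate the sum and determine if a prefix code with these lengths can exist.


Sum = 2^(-1) + 2^(-4) + 2^(-5) + 2^(-6) + 2^(-6) + 2^(-8)
    = 0.5 + 0.0625 + 0.03125 + 0.015625 + 0.015625 + 0.00390625
    = 161/256 = 0.62890625
Since 0.62890625 <= 1, Kraft's inequality IS satisfied.
A prefix code with these lengths CAN exist.

Kraft sum = 0.62890625. Satisfied.


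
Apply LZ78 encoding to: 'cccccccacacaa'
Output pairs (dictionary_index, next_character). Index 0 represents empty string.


LZ78 encoding steps:
Dictionary: {0: ''}
Step 1: w='' (idx 0), next='c' -> output (0, 'c'), add 'c' as idx 1
Step 2: w='c' (idx 1), next='c' -> output (1, 'c'), add 'cc' as idx 2
Step 3: w='cc' (idx 2), next='c' -> output (2, 'c'), add 'ccc' as idx 3
Step 4: w='c' (idx 1), next='a' -> output (1, 'a'), add 'ca' as idx 4
Step 5: w='ca' (idx 4), next='c' -> output (4, 'c'), add 'cac' as idx 5
Step 6: w='' (idx 0), next='a' -> output (0, 'a'), add 'a' as idx 6
Step 7: w='a' (idx 6), end of input -> output (6, '')


Encoded: [(0, 'c'), (1, 'c'), (2, 'c'), (1, 'a'), (4, 'c'), (0, 'a'), (6, '')]


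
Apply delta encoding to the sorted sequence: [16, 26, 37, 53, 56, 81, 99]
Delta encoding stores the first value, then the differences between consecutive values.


First value: 16
Deltas:
  26 - 16 = 10
  37 - 26 = 11
  53 - 37 = 16
  56 - 53 = 3
  81 - 56 = 25
  99 - 81 = 18


Delta encoded: [16, 10, 11, 16, 3, 25, 18]


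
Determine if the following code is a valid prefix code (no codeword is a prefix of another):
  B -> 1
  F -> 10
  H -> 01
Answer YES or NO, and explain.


Checking each pair (does one codeword prefix another?):
  B='1' vs F='10': prefix -- VIOLATION

NO -- this is NOT a valid prefix code. B (1) is a prefix of F (10).


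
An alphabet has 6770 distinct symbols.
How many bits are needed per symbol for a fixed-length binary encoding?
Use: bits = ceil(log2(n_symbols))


log2(6770) = 12.7249
Bracket: 2^12 = 4096 < 6770 <= 2^13 = 8192
So ceil(log2(6770)) = 13

bits = ceil(log2(6770)) = ceil(12.7249) = 13 bits


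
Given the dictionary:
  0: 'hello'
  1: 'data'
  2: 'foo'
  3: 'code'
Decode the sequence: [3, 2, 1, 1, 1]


Look up each index in the dictionary:
  3 -> 'code'
  2 -> 'foo'
  1 -> 'data'
  1 -> 'data'
  1 -> 'data'

Decoded: "code foo data data data"


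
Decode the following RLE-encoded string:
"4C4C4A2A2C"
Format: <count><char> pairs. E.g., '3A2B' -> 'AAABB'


Expanding each <count><char> pair:
  4C -> 'CCCC'
  4C -> 'CCCC'
  4A -> 'AAAA'
  2A -> 'AA'
  2C -> 'CC'

Decoded = CCCCCCCCAAAAAACC


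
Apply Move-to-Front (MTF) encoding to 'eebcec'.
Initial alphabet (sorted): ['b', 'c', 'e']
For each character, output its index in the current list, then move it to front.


MTF encoding:
'e': index 2 in ['b', 'c', 'e'] -> ['e', 'b', 'c']
'e': index 0 in ['e', 'b', 'c'] -> ['e', 'b', 'c']
'b': index 1 in ['e', 'b', 'c'] -> ['b', 'e', 'c']
'c': index 2 in ['b', 'e', 'c'] -> ['c', 'b', 'e']
'e': index 2 in ['c', 'b', 'e'] -> ['e', 'c', 'b']
'c': index 1 in ['e', 'c', 'b'] -> ['c', 'e', 'b']


Output: [2, 0, 1, 2, 2, 1]


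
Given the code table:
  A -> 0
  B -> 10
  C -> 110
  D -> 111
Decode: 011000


Decoding:
0 -> A
110 -> C
0 -> A
0 -> A


Result: ACAA


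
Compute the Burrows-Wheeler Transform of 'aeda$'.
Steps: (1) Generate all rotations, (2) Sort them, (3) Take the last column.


Rotations (sorted):
  0: $aeda -> last char: a
  1: a$aed -> last char: d
  2: aeda$ -> last char: $
  3: da$ae -> last char: e
  4: eda$a -> last char: a


BWT = ad$ea


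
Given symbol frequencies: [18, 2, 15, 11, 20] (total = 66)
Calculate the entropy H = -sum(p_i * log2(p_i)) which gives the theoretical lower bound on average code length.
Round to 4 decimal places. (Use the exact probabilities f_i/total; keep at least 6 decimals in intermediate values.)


Per-symbol terms -p_i * log2(p_i) with p_i = f_i/66:
  p = 18/66 = 0.272727: log2(p) = -1.874469, -p*log2(p) = 0.511219
  p = 2/66 = 0.030303: log2(p) = -5.044394, -p*log2(p) = 0.152860
  p = 15/66 = 0.227273: log2(p) = -2.137504, -p*log2(p) = 0.485796
  p = 11/66 = 0.166667: log2(p) = -2.584963, -p*log2(p) = 0.430827
  p = 20/66 = 0.303030: log2(p) = -1.722466, -p*log2(p) = 0.521959
H = 0.511219 + 0.152860 + 0.485796 + 0.430827 + 0.521959 = 2.102661

H = 2.1027 bits/symbol


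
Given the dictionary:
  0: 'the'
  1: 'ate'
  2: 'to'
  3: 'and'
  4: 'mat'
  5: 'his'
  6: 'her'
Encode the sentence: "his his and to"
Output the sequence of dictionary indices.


Look up each word in the dictionary:
  'his' -> 5
  'his' -> 5
  'and' -> 3
  'to' -> 2

Encoded: [5, 5, 3, 2]


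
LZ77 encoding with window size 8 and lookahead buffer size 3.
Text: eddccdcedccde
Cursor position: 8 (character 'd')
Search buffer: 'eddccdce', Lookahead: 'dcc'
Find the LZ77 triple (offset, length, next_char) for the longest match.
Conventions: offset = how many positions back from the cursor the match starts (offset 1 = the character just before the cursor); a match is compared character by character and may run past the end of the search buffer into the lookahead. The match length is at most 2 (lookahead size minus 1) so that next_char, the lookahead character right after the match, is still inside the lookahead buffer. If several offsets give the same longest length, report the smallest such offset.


Try each offset into the search buffer:
  offset=1 (pos 7, char 'e'): match length 0
  offset=2 (pos 6, char 'c'): match length 0
  offset=3 (pos 5, char 'd'): match length 2
  offset=4 (pos 4, char 'c'): match length 0
  offset=5 (pos 3, char 'c'): match length 0
  offset=6 (pos 2, char 'd'): match length 2
  offset=7 (pos 1, char 'd'): match length 1
  offset=8 (pos 0, char 'e'): match length 0
Longest match has length 2, found at offsets 3, 6; take the smallest, offset 3.
next_char = character at position 8 + 2 = 10 -> 'c'

Best match: offset=3, length=2 (matching 'dc' starting at position 5)
LZ77 triple: (3, 2, 'c')


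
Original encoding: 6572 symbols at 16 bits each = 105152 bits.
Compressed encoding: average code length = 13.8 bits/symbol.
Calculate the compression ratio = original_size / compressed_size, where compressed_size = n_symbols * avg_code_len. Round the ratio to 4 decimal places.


original_size = n_symbols * orig_bits = 6572 * 16 = 105152 bits
compressed_size = n_symbols * avg_code_len = 6572 * 13.8 = 90693.6 bits
ratio = original_size / compressed_size = 105152 / 90693.6 = 1.1594

Compression ratio = 1.1594


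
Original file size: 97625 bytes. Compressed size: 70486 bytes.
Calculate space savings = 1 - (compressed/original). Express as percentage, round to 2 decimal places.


ratio = compressed/original = 70486/97625 = 0.722008
savings = 1 - ratio = 1 - 0.722008 = 0.277992
as a percentage: 0.277992 * 100 = 27.8%

Space savings = 1 - 70486/97625 = 27.8%


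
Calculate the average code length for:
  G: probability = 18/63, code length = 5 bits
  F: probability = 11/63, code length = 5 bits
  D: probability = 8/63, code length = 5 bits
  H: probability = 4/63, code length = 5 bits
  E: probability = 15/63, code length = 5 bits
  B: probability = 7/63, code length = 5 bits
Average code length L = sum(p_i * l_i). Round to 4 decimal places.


Weighted contributions p_i * l_i:
  G: (18/63) * 5 = 90/63
  F: (11/63) * 5 = 55/63
  D: (8/63) * 5 = 40/63
  H: (4/63) * 5 = 20/63
  E: (15/63) * 5 = 75/63
  B: (7/63) * 5 = 35/63
Sum = (90 + 55 + 40 + 20 + 75 + 35)/63 = 315/63

L = 315/63 = 5.0000 bits/symbol


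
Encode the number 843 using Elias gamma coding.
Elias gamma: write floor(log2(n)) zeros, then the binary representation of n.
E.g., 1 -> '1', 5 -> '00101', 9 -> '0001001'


num_bits = floor(log2(843)) + 1 = 10
leading_zeros = num_bits - 1 = 9
binary(843) = 1101001011

Elias gamma(843) = '000000000' + '1101001011' = 0000000001101001011 (19 bits)


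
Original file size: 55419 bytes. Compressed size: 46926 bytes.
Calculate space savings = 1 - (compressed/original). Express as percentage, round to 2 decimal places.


ratio = compressed/original = 46926/55419 = 0.846749
savings = 1 - ratio = 1 - 0.846749 = 0.153251
as a percentage: 0.153251 * 100 = 15.33%

Space savings = 1 - 46926/55419 = 15.33%


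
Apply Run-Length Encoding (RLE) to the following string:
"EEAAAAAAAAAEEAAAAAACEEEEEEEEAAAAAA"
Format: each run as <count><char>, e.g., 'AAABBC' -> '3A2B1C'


Scanning runs left to right:
  i=0: run of 'E' x 2 -> '2E'
  i=2: run of 'A' x 9 -> '9A'
  i=11: run of 'E' x 2 -> '2E'
  i=13: run of 'A' x 6 -> '6A'
  i=19: run of 'C' x 1 -> '1C'
  i=20: run of 'E' x 8 -> '8E'
  i=28: run of 'A' x 6 -> '6A'

RLE = 2E9A2E6A1C8E6A


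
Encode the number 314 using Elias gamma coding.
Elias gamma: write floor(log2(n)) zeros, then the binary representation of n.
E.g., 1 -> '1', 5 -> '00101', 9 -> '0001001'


num_bits = floor(log2(314)) + 1 = 9
leading_zeros = num_bits - 1 = 8
binary(314) = 100111010

Elias gamma(314) = '00000000' + '100111010' = 00000000100111010 (17 bits)


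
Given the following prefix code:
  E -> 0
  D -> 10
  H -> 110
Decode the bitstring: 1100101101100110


Decoding step by step:
Bits 110 -> H
Bits 0 -> E
Bits 10 -> D
Bits 110 -> H
Bits 110 -> H
Bits 0 -> E
Bits 110 -> H


Decoded message: HEDHHEH


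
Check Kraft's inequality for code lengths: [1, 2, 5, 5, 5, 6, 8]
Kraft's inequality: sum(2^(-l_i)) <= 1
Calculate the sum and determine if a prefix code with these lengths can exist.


Sum = 2^(-1) + 2^(-2) + 2^(-5) + 2^(-5) + 2^(-5) + 2^(-6) + 2^(-8)
    = 0.5 + 0.25 + 0.03125 + 0.03125 + 0.03125 + 0.015625 + 0.00390625
    = 221/256 = 0.86328125
Since 0.86328125 <= 1, Kraft's inequality IS satisfied.
A prefix code with these lengths CAN exist.

Kraft sum = 0.86328125. Satisfied.


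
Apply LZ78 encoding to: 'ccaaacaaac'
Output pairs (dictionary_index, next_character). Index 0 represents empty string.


LZ78 encoding steps:
Dictionary: {0: ''}
Step 1: w='' (idx 0), next='c' -> output (0, 'c'), add 'c' as idx 1
Step 2: w='c' (idx 1), next='a' -> output (1, 'a'), add 'ca' as idx 2
Step 3: w='' (idx 0), next='a' -> output (0, 'a'), add 'a' as idx 3
Step 4: w='a' (idx 3), next='c' -> output (3, 'c'), add 'ac' as idx 4
Step 5: w='a' (idx 3), next='a' -> output (3, 'a'), add 'aa' as idx 5
Step 6: w='ac' (idx 4), end of input -> output (4, '')


Encoded: [(0, 'c'), (1, 'a'), (0, 'a'), (3, 'c'), (3, 'a'), (4, '')]


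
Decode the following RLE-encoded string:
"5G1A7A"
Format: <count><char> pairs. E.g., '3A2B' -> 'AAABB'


Expanding each <count><char> pair:
  5G -> 'GGGGG'
  1A -> 'A'
  7A -> 'AAAAAAA'

Decoded = GGGGGAAAAAAAA


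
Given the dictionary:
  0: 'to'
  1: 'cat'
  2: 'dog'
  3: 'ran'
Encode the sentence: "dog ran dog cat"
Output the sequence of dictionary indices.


Look up each word in the dictionary:
  'dog' -> 2
  'ran' -> 3
  'dog' -> 2
  'cat' -> 1

Encoded: [2, 3, 2, 1]


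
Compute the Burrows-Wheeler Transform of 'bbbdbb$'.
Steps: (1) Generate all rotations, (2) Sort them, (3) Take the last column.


Rotations (sorted):
  0: $bbbdbb -> last char: b
  1: b$bbbdb -> last char: b
  2: bb$bbbd -> last char: d
  3: bbbdbb$ -> last char: $
  4: bbdbb$b -> last char: b
  5: bdbb$bb -> last char: b
  6: dbb$bbb -> last char: b


BWT = bbd$bbb


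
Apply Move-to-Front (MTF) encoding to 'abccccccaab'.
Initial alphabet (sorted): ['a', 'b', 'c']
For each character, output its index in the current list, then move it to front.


MTF encoding:
'a': index 0 in ['a', 'b', 'c'] -> ['a', 'b', 'c']
'b': index 1 in ['a', 'b', 'c'] -> ['b', 'a', 'c']
'c': index 2 in ['b', 'a', 'c'] -> ['c', 'b', 'a']
'c': index 0 in ['c', 'b', 'a'] -> ['c', 'b', 'a']
'c': index 0 in ['c', 'b', 'a'] -> ['c', 'b', 'a']
'c': index 0 in ['c', 'b', 'a'] -> ['c', 'b', 'a']
'c': index 0 in ['c', 'b', 'a'] -> ['c', 'b', 'a']
'c': index 0 in ['c', 'b', 'a'] -> ['c', 'b', 'a']
'a': index 2 in ['c', 'b', 'a'] -> ['a', 'c', 'b']
'a': index 0 in ['a', 'c', 'b'] -> ['a', 'c', 'b']
'b': index 2 in ['a', 'c', 'b'] -> ['b', 'a', 'c']


Output: [0, 1, 2, 0, 0, 0, 0, 0, 2, 0, 2]


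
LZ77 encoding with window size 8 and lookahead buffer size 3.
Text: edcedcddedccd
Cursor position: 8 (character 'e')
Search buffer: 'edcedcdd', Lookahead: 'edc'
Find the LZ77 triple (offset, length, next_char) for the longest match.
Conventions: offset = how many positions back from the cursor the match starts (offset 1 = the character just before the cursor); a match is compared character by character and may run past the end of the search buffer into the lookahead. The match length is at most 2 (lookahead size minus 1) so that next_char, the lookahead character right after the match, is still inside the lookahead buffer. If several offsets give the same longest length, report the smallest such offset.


Try each offset into the search buffer:
  offset=1 (pos 7, char 'd'): match length 0
  offset=2 (pos 6, char 'd'): match length 0
  offset=3 (pos 5, char 'c'): match length 0
  offset=4 (pos 4, char 'd'): match length 0
  offset=5 (pos 3, char 'e'): match length 2
  offset=6 (pos 2, char 'c'): match length 0
  offset=7 (pos 1, char 'd'): match length 0
  offset=8 (pos 0, char 'e'): match length 2
Longest match has length 2, found at offsets 5, 8; take the smallest, offset 5.
next_char = character at position 8 + 2 = 10 -> 'c'

Best match: offset=5, length=2 (matching 'ed' starting at position 3)
LZ77 triple: (5, 2, 'c')


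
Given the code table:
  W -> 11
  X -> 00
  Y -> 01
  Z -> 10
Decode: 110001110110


Decoding:
11 -> W
00 -> X
01 -> Y
11 -> W
01 -> Y
10 -> Z


Result: WXYWYZ


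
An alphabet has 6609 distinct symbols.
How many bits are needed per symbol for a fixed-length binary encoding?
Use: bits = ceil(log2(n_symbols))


log2(6609) = 12.6902
Bracket: 2^12 = 4096 < 6609 <= 2^13 = 8192
So ceil(log2(6609)) = 13

bits = ceil(log2(6609)) = ceil(12.6902) = 13 bits


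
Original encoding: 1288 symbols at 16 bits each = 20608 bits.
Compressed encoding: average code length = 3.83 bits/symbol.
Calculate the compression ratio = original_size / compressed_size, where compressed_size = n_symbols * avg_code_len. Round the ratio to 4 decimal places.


original_size = n_symbols * orig_bits = 1288 * 16 = 20608 bits
compressed_size = n_symbols * avg_code_len = 1288 * 3.83 = 4933.04 bits
ratio = original_size / compressed_size = 20608 / 4933.04 = 4.1775

Compression ratio = 4.1775


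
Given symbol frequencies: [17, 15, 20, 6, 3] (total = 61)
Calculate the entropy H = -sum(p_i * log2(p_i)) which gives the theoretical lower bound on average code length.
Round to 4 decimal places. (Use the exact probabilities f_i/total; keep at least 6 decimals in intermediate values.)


Per-symbol terms -p_i * log2(p_i) with p_i = f_i/61:
  p = 17/61 = 0.278689: log2(p) = -1.843274, -p*log2(p) = 0.513699
  p = 15/61 = 0.245902: log2(p) = -2.023847, -p*log2(p) = 0.497667
  p = 20/61 = 0.327869: log2(p) = -1.608809, -p*log2(p) = 0.527478
  p = 6/61 = 0.098361: log2(p) = -3.345775, -p*log2(p) = 0.329093
  p = 3/61 = 0.049180: log2(p) = -4.345775, -p*log2(p) = 0.213727
H = 0.513699 + 0.497667 + 0.527478 + 0.329093 + 0.213727 = 2.081664

H = 2.0817 bits/symbol


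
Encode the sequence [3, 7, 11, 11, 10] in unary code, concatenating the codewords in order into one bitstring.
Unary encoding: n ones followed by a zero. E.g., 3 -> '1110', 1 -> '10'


Encode each number as n ones followed by a terminating 0:
  3 -> 1110 (4 bits)
  7 -> 11111110 (8 bits)
  11 -> 111111111110 (12 bits)
  11 -> 111111111110 (12 bits)
  10 -> 11111111110 (11 bits)
Total length = 4 + 8 + 12 + 12 + 11 = 47 bits.

Unary([3, 7, 11, 11, 10]) = 11101111111011111111111011111111111011111111110 (47 bits)


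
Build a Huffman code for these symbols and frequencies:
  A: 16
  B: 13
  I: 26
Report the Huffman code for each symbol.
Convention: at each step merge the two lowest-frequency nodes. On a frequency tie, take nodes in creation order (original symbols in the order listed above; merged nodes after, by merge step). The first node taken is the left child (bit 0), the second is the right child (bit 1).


Huffman tree construction:
Step 1: Merge B(13) + A(16) = 29
Step 2: Merge I(26) + (B+A)(29) = 55
Read each symbol's code off the tree from the root (left child = 0, right child = 1).

Codes:
  A: 11 (length 2)
  B: 10 (length 2)
  I: 0 (length 1)
Average code length: 84/55 = 1.5273 bits/symbol


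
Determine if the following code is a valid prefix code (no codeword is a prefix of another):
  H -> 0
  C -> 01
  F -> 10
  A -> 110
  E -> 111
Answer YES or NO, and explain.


Checking each pair (does one codeword prefix another?):
  H='0' vs C='01': prefix -- VIOLATION

NO -- this is NOT a valid prefix code. H (0) is a prefix of C (01).


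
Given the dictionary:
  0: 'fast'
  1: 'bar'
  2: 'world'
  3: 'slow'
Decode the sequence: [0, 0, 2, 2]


Look up each index in the dictionary:
  0 -> 'fast'
  0 -> 'fast'
  2 -> 'world'
  2 -> 'world'

Decoded: "fast fast world world"


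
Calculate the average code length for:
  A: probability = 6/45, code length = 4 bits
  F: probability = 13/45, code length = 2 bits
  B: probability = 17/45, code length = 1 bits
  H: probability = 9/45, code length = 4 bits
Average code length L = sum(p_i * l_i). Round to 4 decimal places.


Weighted contributions p_i * l_i:
  A: (6/45) * 4 = 24/45
  F: (13/45) * 2 = 26/45
  B: (17/45) * 1 = 17/45
  H: (9/45) * 4 = 36/45
Sum = (24 + 26 + 17 + 36)/45 = 103/45

L = 103/45 = 2.2889 bits/symbol


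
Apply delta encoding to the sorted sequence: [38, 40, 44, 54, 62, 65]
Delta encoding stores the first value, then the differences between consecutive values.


First value: 38
Deltas:
  40 - 38 = 2
  44 - 40 = 4
  54 - 44 = 10
  62 - 54 = 8
  65 - 62 = 3


Delta encoded: [38, 2, 4, 10, 8, 3]


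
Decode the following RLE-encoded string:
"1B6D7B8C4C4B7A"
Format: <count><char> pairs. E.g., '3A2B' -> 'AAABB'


Expanding each <count><char> pair:
  1B -> 'B'
  6D -> 'DDDDDD'
  7B -> 'BBBBBBB'
  8C -> 'CCCCCCCC'
  4C -> 'CCCC'
  4B -> 'BBBB'
  7A -> 'AAAAAAA'

Decoded = BDDDDDDBBBBBBBCCCCCCCCCCCCBBBBAAAAAAA


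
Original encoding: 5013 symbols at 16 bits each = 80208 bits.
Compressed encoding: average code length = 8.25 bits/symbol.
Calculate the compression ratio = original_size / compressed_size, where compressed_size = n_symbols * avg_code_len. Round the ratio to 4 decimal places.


original_size = n_symbols * orig_bits = 5013 * 16 = 80208 bits
compressed_size = n_symbols * avg_code_len = 5013 * 8.25 = 41357.25 bits
ratio = original_size / compressed_size = 80208 / 41357.25 = 1.9394

Compression ratio = 1.9394


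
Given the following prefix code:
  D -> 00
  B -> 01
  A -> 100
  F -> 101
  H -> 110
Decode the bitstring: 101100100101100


Decoding step by step:
Bits 101 -> F
Bits 100 -> A
Bits 100 -> A
Bits 101 -> F
Bits 100 -> A


Decoded message: FAAFA


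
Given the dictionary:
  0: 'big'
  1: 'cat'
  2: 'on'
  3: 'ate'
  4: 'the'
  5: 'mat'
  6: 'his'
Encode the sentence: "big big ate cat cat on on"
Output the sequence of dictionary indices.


Look up each word in the dictionary:
  'big' -> 0
  'big' -> 0
  'ate' -> 3
  'cat' -> 1
  'cat' -> 1
  'on' -> 2
  'on' -> 2

Encoded: [0, 0, 3, 1, 1, 2, 2]


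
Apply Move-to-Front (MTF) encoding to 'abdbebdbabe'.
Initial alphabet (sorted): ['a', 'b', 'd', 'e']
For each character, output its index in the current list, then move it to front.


MTF encoding:
'a': index 0 in ['a', 'b', 'd', 'e'] -> ['a', 'b', 'd', 'e']
'b': index 1 in ['a', 'b', 'd', 'e'] -> ['b', 'a', 'd', 'e']
'd': index 2 in ['b', 'a', 'd', 'e'] -> ['d', 'b', 'a', 'e']
'b': index 1 in ['d', 'b', 'a', 'e'] -> ['b', 'd', 'a', 'e']
'e': index 3 in ['b', 'd', 'a', 'e'] -> ['e', 'b', 'd', 'a']
'b': index 1 in ['e', 'b', 'd', 'a'] -> ['b', 'e', 'd', 'a']
'd': index 2 in ['b', 'e', 'd', 'a'] -> ['d', 'b', 'e', 'a']
'b': index 1 in ['d', 'b', 'e', 'a'] -> ['b', 'd', 'e', 'a']
'a': index 3 in ['b', 'd', 'e', 'a'] -> ['a', 'b', 'd', 'e']
'b': index 1 in ['a', 'b', 'd', 'e'] -> ['b', 'a', 'd', 'e']
'e': index 3 in ['b', 'a', 'd', 'e'] -> ['e', 'b', 'a', 'd']


Output: [0, 1, 2, 1, 3, 1, 2, 1, 3, 1, 3]


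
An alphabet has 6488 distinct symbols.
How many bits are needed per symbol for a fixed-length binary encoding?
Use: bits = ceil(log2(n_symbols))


log2(6488) = 12.6636
Bracket: 2^12 = 4096 < 6488 <= 2^13 = 8192
So ceil(log2(6488)) = 13

bits = ceil(log2(6488)) = ceil(12.6636) = 13 bits


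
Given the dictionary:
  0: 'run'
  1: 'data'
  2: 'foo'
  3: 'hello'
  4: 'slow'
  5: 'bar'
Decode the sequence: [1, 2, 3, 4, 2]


Look up each index in the dictionary:
  1 -> 'data'
  2 -> 'foo'
  3 -> 'hello'
  4 -> 'slow'
  2 -> 'foo'

Decoded: "data foo hello slow foo"


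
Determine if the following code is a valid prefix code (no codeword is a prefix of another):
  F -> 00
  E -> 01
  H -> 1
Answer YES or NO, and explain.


Checking each pair (does one codeword prefix another?):
  F='00' vs E='01': no prefix
  F='00' vs H='1': no prefix
  E='01' vs F='00': no prefix
  E='01' vs H='1': no prefix
  H='1' vs F='00': no prefix
  H='1' vs E='01': no prefix
No violation found over all pairs.

YES -- this is a valid prefix code. No codeword is a prefix of any other codeword.


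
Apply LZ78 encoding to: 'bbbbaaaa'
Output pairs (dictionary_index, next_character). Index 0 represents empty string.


LZ78 encoding steps:
Dictionary: {0: ''}
Step 1: w='' (idx 0), next='b' -> output (0, 'b'), add 'b' as idx 1
Step 2: w='b' (idx 1), next='b' -> output (1, 'b'), add 'bb' as idx 2
Step 3: w='b' (idx 1), next='a' -> output (1, 'a'), add 'ba' as idx 3
Step 4: w='' (idx 0), next='a' -> output (0, 'a'), add 'a' as idx 4
Step 5: w='a' (idx 4), next='a' -> output (4, 'a'), add 'aa' as idx 5


Encoded: [(0, 'b'), (1, 'b'), (1, 'a'), (0, 'a'), (4, 'a')]


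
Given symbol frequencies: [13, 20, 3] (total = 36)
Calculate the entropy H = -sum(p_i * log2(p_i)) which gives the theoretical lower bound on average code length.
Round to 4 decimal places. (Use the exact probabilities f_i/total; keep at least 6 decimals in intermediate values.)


Per-symbol terms -p_i * log2(p_i) with p_i = f_i/36:
  p = 13/36 = 0.361111: log2(p) = -1.469485, -p*log2(p) = 0.530647
  p = 20/36 = 0.555556: log2(p) = -0.847997, -p*log2(p) = 0.471109
  p = 3/36 = 0.083333: log2(p) = -3.584963, -p*log2(p) = 0.298747
H = 0.530647 + 0.471109 + 0.298747 = 1.300503

H = 1.3005 bits/symbol


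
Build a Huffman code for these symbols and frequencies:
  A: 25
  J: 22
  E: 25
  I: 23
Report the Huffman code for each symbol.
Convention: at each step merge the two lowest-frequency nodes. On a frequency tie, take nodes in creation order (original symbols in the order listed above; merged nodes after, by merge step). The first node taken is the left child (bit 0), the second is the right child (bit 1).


Huffman tree construction:
Step 1: Merge J(22) + I(23) = 45
Step 2: Merge A(25) + E(25) = 50
Step 3: Merge (J+I)(45) + (A+E)(50) = 95
Read each symbol's code off the tree from the root (left child = 0, right child = 1).

Codes:
  A: 10 (length 2)
  J: 00 (length 2)
  E: 11 (length 2)
  I: 01 (length 2)
Average code length: 190/95 = 2.0000 bits/symbol


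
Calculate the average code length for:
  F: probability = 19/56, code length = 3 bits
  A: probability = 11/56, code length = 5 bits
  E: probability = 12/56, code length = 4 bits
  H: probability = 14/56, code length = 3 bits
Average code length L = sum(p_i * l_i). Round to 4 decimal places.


Weighted contributions p_i * l_i:
  F: (19/56) * 3 = 57/56
  A: (11/56) * 5 = 55/56
  E: (12/56) * 4 = 48/56
  H: (14/56) * 3 = 42/56
Sum = (57 + 55 + 48 + 42)/56 = 202/56

L = 202/56 = 3.6071 bits/symbol


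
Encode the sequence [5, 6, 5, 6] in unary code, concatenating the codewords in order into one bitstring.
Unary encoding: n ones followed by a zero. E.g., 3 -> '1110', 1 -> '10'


Encode each number as n ones followed by a terminating 0:
  5 -> 111110 (6 bits)
  6 -> 1111110 (7 bits)
  5 -> 111110 (6 bits)
  6 -> 1111110 (7 bits)
Total length = 6 + 7 + 6 + 7 = 26 bits.

Unary([5, 6, 5, 6]) = 11111011111101111101111110 (26 bits)
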